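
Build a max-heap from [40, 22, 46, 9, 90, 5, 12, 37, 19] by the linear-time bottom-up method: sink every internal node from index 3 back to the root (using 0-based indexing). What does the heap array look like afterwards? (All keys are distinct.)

[90, 40, 46, 37, 22, 5, 12, 9, 19]

sift down from index 3:
  9 vs larger child 37 at index 7, swap → [40, 22, 46, 37, 90, 5, 12, 9, 19]
sift down from index 2: already satisfies heap property
sift down from index 1:
  22 vs larger child 90 at index 4, swap → [40, 90, 46, 37, 22, 5, 12, 9, 19]
sift down from index 0:
  40 vs larger child 90 at index 1, swap → [90, 40, 46, 37, 22, 5, 12, 9, 19]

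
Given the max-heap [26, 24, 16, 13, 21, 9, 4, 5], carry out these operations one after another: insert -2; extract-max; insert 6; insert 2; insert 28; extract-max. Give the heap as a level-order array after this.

[24, 21, 16, 13, 2, 9, 4, 5, 6, -2]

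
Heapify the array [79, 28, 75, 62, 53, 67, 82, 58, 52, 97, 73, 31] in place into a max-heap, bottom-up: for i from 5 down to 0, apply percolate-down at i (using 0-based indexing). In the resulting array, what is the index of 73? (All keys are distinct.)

4

sift down from index 5: already satisfies heap property
sift down from index 4:
  53 vs larger child 97 at index 9, swap → [79, 28, 75, 62, 97, 67, 82, 58, 52, 53, 73, 31]
sift down from index 3: already satisfies heap property
sift down from index 2:
  75 vs larger child 82 at index 6, swap → [79, 28, 82, 62, 97, 67, 75, 58, 52, 53, 73, 31]
sift down from index 1:
  28 vs larger child 97 at index 4, swap → [79, 97, 82, 62, 28, 67, 75, 58, 52, 53, 73, 31]
  28 vs larger child 73 at index 10, swap → [79, 97, 82, 62, 73, 67, 75, 58, 52, 53, 28, 31]
sift down from index 0:
  79 vs larger child 97 at index 1, swap → [97, 79, 82, 62, 73, 67, 75, 58, 52, 53, 28, 31]
resulting array: [97, 79, 82, 62, 73, 67, 75, 58, 52, 53, 28, 31]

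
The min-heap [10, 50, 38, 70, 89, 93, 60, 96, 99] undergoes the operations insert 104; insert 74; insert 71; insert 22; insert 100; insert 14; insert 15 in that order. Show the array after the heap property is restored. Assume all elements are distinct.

[10, 15, 14, 50, 74, 38, 22, 70, 99, 104, 89, 93, 71, 100, 60, 96]

insert 104:
  append 104 at index 9 → [10, 50, 38, 70, 89, 93, 60, 96, 99, 104] (no swap needed)
insert 74:
  append 74 at index 10 → [10, 50, 38, 70, 89, 93, 60, 96, 99, 104, 74]
  74 < parent 89 at index 4, swap → [10, 50, 38, 70, 74, 93, 60, 96, 99, 104, 89]
insert 71:
  append 71 at index 11 → [10, 50, 38, 70, 74, 93, 60, 96, 99, 104, 89, 71]
  71 < parent 93 at index 5, swap → [10, 50, 38, 70, 74, 71, 60, 96, 99, 104, 89, 93]
insert 22:
  append 22 at index 12 → [10, 50, 38, 70, 74, 71, 60, 96, 99, 104, 89, 93, 22]
  22 < parent 71 at index 5, swap → [10, 50, 38, 70, 74, 22, 60, 96, 99, 104, 89, 93, 71]
  22 < parent 38 at index 2, swap → [10, 50, 22, 70, 74, 38, 60, 96, 99, 104, 89, 93, 71]
insert 100:
  append 100 at index 13 → [10, 50, 22, 70, 74, 38, 60, 96, 99, 104, 89, 93, 71, 100] (no swap needed)
insert 14:
  append 14 at index 14 → [10, 50, 22, 70, 74, 38, 60, 96, 99, 104, 89, 93, 71, 100, 14]
  14 < parent 60 at index 6, swap → [10, 50, 22, 70, 74, 38, 14, 96, 99, 104, 89, 93, 71, 100, 60]
  14 < parent 22 at index 2, swap → [10, 50, 14, 70, 74, 38, 22, 96, 99, 104, 89, 93, 71, 100, 60]
insert 15:
  append 15 at index 15 → [10, 50, 14, 70, 74, 38, 22, 96, 99, 104, 89, 93, 71, 100, 60, 15]
  15 < parent 96 at index 7, swap → [10, 50, 14, 70, 74, 38, 22, 15, 99, 104, 89, 93, 71, 100, 60, 96]
  15 < parent 70 at index 3, swap → [10, 50, 14, 15, 74, 38, 22, 70, 99, 104, 89, 93, 71, 100, 60, 96]
  15 < parent 50 at index 1, swap → [10, 15, 14, 50, 74, 38, 22, 70, 99, 104, 89, 93, 71, 100, 60, 96]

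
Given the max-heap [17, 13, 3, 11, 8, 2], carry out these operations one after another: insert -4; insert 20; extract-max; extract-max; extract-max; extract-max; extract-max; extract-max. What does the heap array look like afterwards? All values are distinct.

[2, -4]

insert -4:
  append -4 at index 6 → [17, 13, 3, 11, 8, 2, -4] (no swap needed)
insert 20:
  append 20 at index 7 → [17, 13, 3, 11, 8, 2, -4, 20]
  20 > parent 11 at index 3, swap → [17, 13, 3, 20, 8, 2, -4, 11]
  20 > parent 13 at index 1, swap → [17, 20, 3, 13, 8, 2, -4, 11]
  20 > parent 17 at index 0, swap → [20, 17, 3, 13, 8, 2, -4, 11]
extract-max → returns 20:
  remove root 20; move last element 11 to root → [11, 17, 3, 13, 8, 2, -4]
  11 vs larger child 17 at index 1, swap → [17, 11, 3, 13, 8, 2, -4]
  11 vs larger child 13 at index 3, swap → [17, 13, 3, 11, 8, 2, -4]
extract-max → returns 17:
  remove root 17; move last element -4 to root → [-4, 13, 3, 11, 8, 2]
  -4 vs larger child 13 at index 1, swap → [13, -4, 3, 11, 8, 2]
  -4 vs larger child 11 at index 3, swap → [13, 11, 3, -4, 8, 2]
extract-max → returns 13:
  remove root 13; move last element 2 to root → [2, 11, 3, -4, 8]
  2 vs larger child 11 at index 1, swap → [11, 2, 3, -4, 8]
  2 vs larger child 8 at index 4, swap → [11, 8, 3, -4, 2]
extract-max → returns 11:
  remove root 11; move last element 2 to root → [2, 8, 3, -4]
  2 vs larger child 8 at index 1, swap → [8, 2, 3, -4]
extract-max → returns 8:
  remove root 8; move last element -4 to root → [-4, 2, 3]
  -4 vs larger child 3 at index 2, swap → [3, 2, -4]
extract-max → returns 3:
  remove root 3; move last element -4 to root → [-4, 2]
  -4 vs only child 2 at index 1, swap → [2, -4]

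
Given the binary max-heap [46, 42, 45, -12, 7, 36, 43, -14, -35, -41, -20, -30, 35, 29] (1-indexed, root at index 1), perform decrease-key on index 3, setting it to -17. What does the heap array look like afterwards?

set index 3 from 45 to -17 → [46, 42, -17, -12, 7, 36, 43, -14, -35, -41, -20, -30, 35, 29]
-17 vs larger child 43 at index 7, swap → [46, 42, 43, -12, 7, 36, -17, -14, -35, -41, -20, -30, 35, 29]
-17 vs only child 29 at index 14, swap → [46, 42, 43, -12, 7, 36, 29, -14, -35, -41, -20, -30, 35, -17]

[46, 42, 43, -12, 7, 36, 29, -14, -35, -41, -20, -30, 35, -17]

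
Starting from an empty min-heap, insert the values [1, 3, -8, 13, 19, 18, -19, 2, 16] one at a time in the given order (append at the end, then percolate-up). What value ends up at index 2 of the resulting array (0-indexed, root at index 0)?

-8

Insert 1:
  append 1 at index 0 → [1] (no swap needed)
Insert 3:
  append 3 at index 1 → [1, 3] (no swap needed)
Insert -8:
  append -8 at index 2 → [1, 3, -8]
  -8 < parent 1 at index 0, swap → [-8, 3, 1]
Insert 13:
  append 13 at index 3 → [-8, 3, 1, 13] (no swap needed)
Insert 19:
  append 19 at index 4 → [-8, 3, 1, 13, 19] (no swap needed)
Insert 18:
  append 18 at index 5 → [-8, 3, 1, 13, 19, 18] (no swap needed)
Insert -19:
  append -19 at index 6 → [-8, 3, 1, 13, 19, 18, -19]
  -19 < parent 1 at index 2, swap → [-8, 3, -19, 13, 19, 18, 1]
  -19 < parent -8 at index 0, swap → [-19, 3, -8, 13, 19, 18, 1]
Insert 2:
  append 2 at index 7 → [-19, 3, -8, 13, 19, 18, 1, 2]
  2 < parent 13 at index 3, swap → [-19, 3, -8, 2, 19, 18, 1, 13]
  2 < parent 3 at index 1, swap → [-19, 2, -8, 3, 19, 18, 1, 13]
Insert 16:
  append 16 at index 8 → [-19, 2, -8, 3, 19, 18, 1, 13, 16] (no swap needed)
resulting array: [-19, 2, -8, 3, 19, 18, 1, 13, 16]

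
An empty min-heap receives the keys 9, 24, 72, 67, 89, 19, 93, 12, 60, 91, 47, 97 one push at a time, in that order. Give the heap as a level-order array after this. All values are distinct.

[9, 12, 19, 24, 47, 72, 93, 67, 60, 91, 89, 97]

Insert 9:
  append 9 at index 0 → [9] (no swap needed)
Insert 24:
  append 24 at index 1 → [9, 24] (no swap needed)
Insert 72:
  append 72 at index 2 → [9, 24, 72] (no swap needed)
Insert 67:
  append 67 at index 3 → [9, 24, 72, 67] (no swap needed)
Insert 89:
  append 89 at index 4 → [9, 24, 72, 67, 89] (no swap needed)
Insert 19:
  append 19 at index 5 → [9, 24, 72, 67, 89, 19]
  19 < parent 72 at index 2, swap → [9, 24, 19, 67, 89, 72]
Insert 93:
  append 93 at index 6 → [9, 24, 19, 67, 89, 72, 93] (no swap needed)
Insert 12:
  append 12 at index 7 → [9, 24, 19, 67, 89, 72, 93, 12]
  12 < parent 67 at index 3, swap → [9, 24, 19, 12, 89, 72, 93, 67]
  12 < parent 24 at index 1, swap → [9, 12, 19, 24, 89, 72, 93, 67]
Insert 60:
  append 60 at index 8 → [9, 12, 19, 24, 89, 72, 93, 67, 60] (no swap needed)
Insert 91:
  append 91 at index 9 → [9, 12, 19, 24, 89, 72, 93, 67, 60, 91] (no swap needed)
Insert 47:
  append 47 at index 10 → [9, 12, 19, 24, 89, 72, 93, 67, 60, 91, 47]
  47 < parent 89 at index 4, swap → [9, 12, 19, 24, 47, 72, 93, 67, 60, 91, 89]
Insert 97:
  append 97 at index 11 → [9, 12, 19, 24, 47, 72, 93, 67, 60, 91, 89, 97] (no swap needed)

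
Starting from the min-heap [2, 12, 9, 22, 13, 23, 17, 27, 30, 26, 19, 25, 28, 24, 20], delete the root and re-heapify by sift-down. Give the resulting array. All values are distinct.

remove root 2; move last element 20 to root → [20, 12, 9, 22, 13, 23, 17, 27, 30, 26, 19, 25, 28, 24]
20 vs smaller child 9 at index 2, swap → [9, 12, 20, 22, 13, 23, 17, 27, 30, 26, 19, 25, 28, 24]
20 vs smaller child 17 at index 6, swap → [9, 12, 17, 22, 13, 23, 20, 27, 30, 26, 19, 25, 28, 24]

[9, 12, 17, 22, 13, 23, 20, 27, 30, 26, 19, 25, 28, 24]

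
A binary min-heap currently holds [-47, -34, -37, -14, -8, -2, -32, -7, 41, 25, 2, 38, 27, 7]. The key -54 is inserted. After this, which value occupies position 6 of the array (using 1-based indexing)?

append -54 at index 15 → [-47, -34, -37, -14, -8, -2, -32, -7, 41, 25, 2, 38, 27, 7, -54]
-54 < parent -32 at index 7, swap → [-47, -34, -37, -14, -8, -2, -54, -7, 41, 25, 2, 38, 27, 7, -32]
-54 < parent -37 at index 3, swap → [-47, -34, -54, -14, -8, -2, -37, -7, 41, 25, 2, 38, 27, 7, -32]
-54 < parent -47 at index 1, swap → [-54, -34, -47, -14, -8, -2, -37, -7, 41, 25, 2, 38, 27, 7, -32]
resulting array: [-54, -34, -47, -14, -8, -2, -37, -7, 41, 25, 2, 38, 27, 7, -32]

-2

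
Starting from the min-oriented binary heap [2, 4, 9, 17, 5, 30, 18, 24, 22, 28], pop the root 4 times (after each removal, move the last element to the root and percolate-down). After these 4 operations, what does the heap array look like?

extract-min #1 returns 2:
  remove root 2; move last element 28 to root → [28, 4, 9, 17, 5, 30, 18, 24, 22]
  28 vs smaller child 4 at index 1, swap → [4, 28, 9, 17, 5, 30, 18, 24, 22]
  28 vs smaller child 5 at index 4, swap → [4, 5, 9, 17, 28, 30, 18, 24, 22]
extract-min #2 returns 4:
  remove root 4; move last element 22 to root → [22, 5, 9, 17, 28, 30, 18, 24]
  22 vs smaller child 5 at index 1, swap → [5, 22, 9, 17, 28, 30, 18, 24]
  22 vs smaller child 17 at index 3, swap → [5, 17, 9, 22, 28, 30, 18, 24]
extract-min #3 returns 5:
  remove root 5; move last element 24 to root → [24, 17, 9, 22, 28, 30, 18]
  24 vs smaller child 9 at index 2, swap → [9, 17, 24, 22, 28, 30, 18]
  24 vs smaller child 18 at index 6, swap → [9, 17, 18, 22, 28, 30, 24]
extract-min #4 returns 9:
  remove root 9; move last element 24 to root → [24, 17, 18, 22, 28, 30]
  24 vs smaller child 17 at index 1, swap → [17, 24, 18, 22, 28, 30]
  24 vs smaller child 22 at index 3, swap → [17, 22, 18, 24, 28, 30]

[17, 22, 18, 24, 28, 30]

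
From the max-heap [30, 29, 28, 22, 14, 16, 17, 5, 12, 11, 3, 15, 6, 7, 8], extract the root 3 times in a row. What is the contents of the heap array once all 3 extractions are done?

[22, 14, 17, 12, 11, 16, 7, 5, 8, 6, 3, 15]

extract-max #1 returns 30:
  remove root 30; move last element 8 to root → [8, 29, 28, 22, 14, 16, 17, 5, 12, 11, 3, 15, 6, 7]
  8 vs larger child 29 at index 1, swap → [29, 8, 28, 22, 14, 16, 17, 5, 12, 11, 3, 15, 6, 7]
  8 vs larger child 22 at index 3, swap → [29, 22, 28, 8, 14, 16, 17, 5, 12, 11, 3, 15, 6, 7]
  8 vs larger child 12 at index 8, swap → [29, 22, 28, 12, 14, 16, 17, 5, 8, 11, 3, 15, 6, 7]
extract-max #2 returns 29:
  remove root 29; move last element 7 to root → [7, 22, 28, 12, 14, 16, 17, 5, 8, 11, 3, 15, 6]
  7 vs larger child 28 at index 2, swap → [28, 22, 7, 12, 14, 16, 17, 5, 8, 11, 3, 15, 6]
  7 vs larger child 17 at index 6, swap → [28, 22, 17, 12, 14, 16, 7, 5, 8, 11, 3, 15, 6]
extract-max #3 returns 28:
  remove root 28; move last element 6 to root → [6, 22, 17, 12, 14, 16, 7, 5, 8, 11, 3, 15]
  6 vs larger child 22 at index 1, swap → [22, 6, 17, 12, 14, 16, 7, 5, 8, 11, 3, 15]
  6 vs larger child 14 at index 4, swap → [22, 14, 17, 12, 6, 16, 7, 5, 8, 11, 3, 15]
  6 vs larger child 11 at index 9, swap → [22, 14, 17, 12, 11, 16, 7, 5, 8, 6, 3, 15]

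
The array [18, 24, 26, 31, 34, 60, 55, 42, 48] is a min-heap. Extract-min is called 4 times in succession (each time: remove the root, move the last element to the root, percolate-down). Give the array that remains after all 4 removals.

[34, 42, 48, 60, 55]

extract-min #1 returns 18:
  remove root 18; move last element 48 to root → [48, 24, 26, 31, 34, 60, 55, 42]
  48 vs smaller child 24 at index 1, swap → [24, 48, 26, 31, 34, 60, 55, 42]
  48 vs smaller child 31 at index 3, swap → [24, 31, 26, 48, 34, 60, 55, 42]
  48 vs only child 42 at index 7, swap → [24, 31, 26, 42, 34, 60, 55, 48]
extract-min #2 returns 24:
  remove root 24; move last element 48 to root → [48, 31, 26, 42, 34, 60, 55]
  48 vs smaller child 26 at index 2, swap → [26, 31, 48, 42, 34, 60, 55]
extract-min #3 returns 26:
  remove root 26; move last element 55 to root → [55, 31, 48, 42, 34, 60]
  55 vs smaller child 31 at index 1, swap → [31, 55, 48, 42, 34, 60]
  55 vs smaller child 34 at index 4, swap → [31, 34, 48, 42, 55, 60]
extract-min #4 returns 31:
  remove root 31; move last element 60 to root → [60, 34, 48, 42, 55]
  60 vs smaller child 34 at index 1, swap → [34, 60, 48, 42, 55]
  60 vs smaller child 42 at index 3, swap → [34, 42, 48, 60, 55]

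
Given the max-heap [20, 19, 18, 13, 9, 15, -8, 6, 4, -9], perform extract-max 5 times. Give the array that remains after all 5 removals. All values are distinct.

extract-max #1 returns 20:
  remove root 20; move last element -9 to root → [-9, 19, 18, 13, 9, 15, -8, 6, 4]
  -9 vs larger child 19 at index 1, swap → [19, -9, 18, 13, 9, 15, -8, 6, 4]
  -9 vs larger child 13 at index 3, swap → [19, 13, 18, -9, 9, 15, -8, 6, 4]
  -9 vs larger child 6 at index 7, swap → [19, 13, 18, 6, 9, 15, -8, -9, 4]
extract-max #2 returns 19:
  remove root 19; move last element 4 to root → [4, 13, 18, 6, 9, 15, -8, -9]
  4 vs larger child 18 at index 2, swap → [18, 13, 4, 6, 9, 15, -8, -9]
  4 vs larger child 15 at index 5, swap → [18, 13, 15, 6, 9, 4, -8, -9]
extract-max #3 returns 18:
  remove root 18; move last element -9 to root → [-9, 13, 15, 6, 9, 4, -8]
  -9 vs larger child 15 at index 2, swap → [15, 13, -9, 6, 9, 4, -8]
  -9 vs larger child 4 at index 5, swap → [15, 13, 4, 6, 9, -9, -8]
extract-max #4 returns 15:
  remove root 15; move last element -8 to root → [-8, 13, 4, 6, 9, -9]
  -8 vs larger child 13 at index 1, swap → [13, -8, 4, 6, 9, -9]
  -8 vs larger child 9 at index 4, swap → [13, 9, 4, 6, -8, -9]
extract-max #5 returns 13:
  remove root 13; move last element -9 to root → [-9, 9, 4, 6, -8]
  -9 vs larger child 9 at index 1, swap → [9, -9, 4, 6, -8]
  -9 vs larger child 6 at index 3, swap → [9, 6, 4, -9, -8]

[9, 6, 4, -9, -8]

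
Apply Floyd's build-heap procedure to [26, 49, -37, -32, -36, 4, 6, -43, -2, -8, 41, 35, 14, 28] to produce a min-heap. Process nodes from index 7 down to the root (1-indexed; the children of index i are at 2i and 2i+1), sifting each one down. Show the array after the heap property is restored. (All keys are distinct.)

[-43, -36, -37, -32, -8, 4, 6, 49, -2, 26, 41, 35, 14, 28]

sift down from index 7: already satisfies heap property
sift down from index 6: already satisfies heap property
sift down from index 5: already satisfies heap property
sift down from index 4:
  -32 vs smaller child -43 at index 8, swap → [26, 49, -37, -43, -36, 4, 6, -32, -2, -8, 41, 35, 14, 28]
sift down from index 3: already satisfies heap property
sift down from index 2:
  49 vs smaller child -43 at index 4, swap → [26, -43, -37, 49, -36, 4, 6, -32, -2, -8, 41, 35, 14, 28]
  49 vs smaller child -32 at index 8, swap → [26, -43, -37, -32, -36, 4, 6, 49, -2, -8, 41, 35, 14, 28]
sift down from index 1:
  26 vs smaller child -43 at index 2, swap → [-43, 26, -37, -32, -36, 4, 6, 49, -2, -8, 41, 35, 14, 28]
  26 vs smaller child -36 at index 5, swap → [-43, -36, -37, -32, 26, 4, 6, 49, -2, -8, 41, 35, 14, 28]
  26 vs smaller child -8 at index 10, swap → [-43, -36, -37, -32, -8, 4, 6, 49, -2, 26, 41, 35, 14, 28]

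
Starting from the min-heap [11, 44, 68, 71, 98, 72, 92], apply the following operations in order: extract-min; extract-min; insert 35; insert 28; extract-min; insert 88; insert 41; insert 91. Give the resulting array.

extract-min → returns 11:
  remove root 11; move last element 92 to root → [92, 44, 68, 71, 98, 72]
  92 vs smaller child 44 at index 1, swap → [44, 92, 68, 71, 98, 72]
  92 vs smaller child 71 at index 3, swap → [44, 71, 68, 92, 98, 72]
extract-min → returns 44:
  remove root 44; move last element 72 to root → [72, 71, 68, 92, 98]
  72 vs smaller child 68 at index 2, swap → [68, 71, 72, 92, 98]
insert 35:
  append 35 at index 5 → [68, 71, 72, 92, 98, 35]
  35 < parent 72 at index 2, swap → [68, 71, 35, 92, 98, 72]
  35 < parent 68 at index 0, swap → [35, 71, 68, 92, 98, 72]
insert 28:
  append 28 at index 6 → [35, 71, 68, 92, 98, 72, 28]
  28 < parent 68 at index 2, swap → [35, 71, 28, 92, 98, 72, 68]
  28 < parent 35 at index 0, swap → [28, 71, 35, 92, 98, 72, 68]
extract-min → returns 28:
  remove root 28; move last element 68 to root → [68, 71, 35, 92, 98, 72]
  68 vs smaller child 35 at index 2, swap → [35, 71, 68, 92, 98, 72]
insert 88:
  append 88 at index 6 → [35, 71, 68, 92, 98, 72, 88] (no swap needed)
insert 41:
  append 41 at index 7 → [35, 71, 68, 92, 98, 72, 88, 41]
  41 < parent 92 at index 3, swap → [35, 71, 68, 41, 98, 72, 88, 92]
  41 < parent 71 at index 1, swap → [35, 41, 68, 71, 98, 72, 88, 92]
insert 91:
  append 91 at index 8 → [35, 41, 68, 71, 98, 72, 88, 92, 91] (no swap needed)

[35, 41, 68, 71, 98, 72, 88, 92, 91]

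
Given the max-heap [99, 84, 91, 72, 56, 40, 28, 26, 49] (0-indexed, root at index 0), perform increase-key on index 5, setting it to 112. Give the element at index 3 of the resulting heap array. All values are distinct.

72

set index 5 from 40 to 112 → [99, 84, 91, 72, 56, 112, 28, 26, 49]
112 > parent 91 at index 2, swap → [99, 84, 112, 72, 56, 91, 28, 26, 49]
112 > parent 99 at index 0, swap → [112, 84, 99, 72, 56, 91, 28, 26, 49]
resulting array: [112, 84, 99, 72, 56, 91, 28, 26, 49]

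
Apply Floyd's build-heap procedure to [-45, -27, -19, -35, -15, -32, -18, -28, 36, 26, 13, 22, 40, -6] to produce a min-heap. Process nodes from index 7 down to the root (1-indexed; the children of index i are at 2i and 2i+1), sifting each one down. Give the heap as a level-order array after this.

sift down from index 7: already satisfies heap property
sift down from index 6: already satisfies heap property
sift down from index 5: already satisfies heap property
sift down from index 4: already satisfies heap property
sift down from index 3:
  -19 vs smaller child -32 at index 6, swap → [-45, -27, -32, -35, -15, -19, -18, -28, 36, 26, 13, 22, 40, -6]
sift down from index 2:
  -27 vs smaller child -35 at index 4, swap → [-45, -35, -32, -27, -15, -19, -18, -28, 36, 26, 13, 22, 40, -6]
  -27 vs smaller child -28 at index 8, swap → [-45, -35, -32, -28, -15, -19, -18, -27, 36, 26, 13, 22, 40, -6]
sift down from index 1: already satisfies heap property

[-45, -35, -32, -28, -15, -19, -18, -27, 36, 26, 13, 22, 40, -6]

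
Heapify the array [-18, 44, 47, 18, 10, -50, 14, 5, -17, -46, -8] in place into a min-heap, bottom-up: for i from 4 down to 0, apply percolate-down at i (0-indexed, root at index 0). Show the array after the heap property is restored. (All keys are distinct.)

[-50, -46, -18, -17, -8, 47, 14, 5, 18, 10, 44]

sift down from index 4:
  10 vs smaller child -46 at index 9, swap → [-18, 44, 47, 18, -46, -50, 14, 5, -17, 10, -8]
sift down from index 3:
  18 vs smaller child -17 at index 8, swap → [-18, 44, 47, -17, -46, -50, 14, 5, 18, 10, -8]
sift down from index 2:
  47 vs smaller child -50 at index 5, swap → [-18, 44, -50, -17, -46, 47, 14, 5, 18, 10, -8]
sift down from index 1:
  44 vs smaller child -46 at index 4, swap → [-18, -46, -50, -17, 44, 47, 14, 5, 18, 10, -8]
  44 vs smaller child -8 at index 10, swap → [-18, -46, -50, -17, -8, 47, 14, 5, 18, 10, 44]
sift down from index 0:
  -18 vs smaller child -50 at index 2, swap → [-50, -46, -18, -17, -8, 47, 14, 5, 18, 10, 44]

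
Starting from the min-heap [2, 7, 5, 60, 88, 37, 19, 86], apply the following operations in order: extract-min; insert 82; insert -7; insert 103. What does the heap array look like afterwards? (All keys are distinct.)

extract-min → returns 2:
  remove root 2; move last element 86 to root → [86, 7, 5, 60, 88, 37, 19]
  86 vs smaller child 5 at index 2, swap → [5, 7, 86, 60, 88, 37, 19]
  86 vs smaller child 19 at index 6, swap → [5, 7, 19, 60, 88, 37, 86]
insert 82:
  append 82 at index 7 → [5, 7, 19, 60, 88, 37, 86, 82] (no swap needed)
insert -7:
  append -7 at index 8 → [5, 7, 19, 60, 88, 37, 86, 82, -7]
  -7 < parent 60 at index 3, swap → [5, 7, 19, -7, 88, 37, 86, 82, 60]
  -7 < parent 7 at index 1, swap → [5, -7, 19, 7, 88, 37, 86, 82, 60]
  -7 < parent 5 at index 0, swap → [-7, 5, 19, 7, 88, 37, 86, 82, 60]
insert 103:
  append 103 at index 9 → [-7, 5, 19, 7, 88, 37, 86, 82, 60, 103] (no swap needed)

[-7, 5, 19, 7, 88, 37, 86, 82, 60, 103]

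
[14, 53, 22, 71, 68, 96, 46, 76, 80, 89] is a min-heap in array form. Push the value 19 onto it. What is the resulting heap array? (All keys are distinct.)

append 19 at index 10 → [14, 53, 22, 71, 68, 96, 46, 76, 80, 89, 19]
19 < parent 68 at index 4, swap → [14, 53, 22, 71, 19, 96, 46, 76, 80, 89, 68]
19 < parent 53 at index 1, swap → [14, 19, 22, 71, 53, 96, 46, 76, 80, 89, 68]

[14, 19, 22, 71, 53, 96, 46, 76, 80, 89, 68]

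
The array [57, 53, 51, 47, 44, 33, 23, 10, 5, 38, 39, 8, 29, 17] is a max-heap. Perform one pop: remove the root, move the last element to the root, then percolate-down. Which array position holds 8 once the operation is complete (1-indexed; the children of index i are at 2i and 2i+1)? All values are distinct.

remove root 57; move last element 17 to root → [17, 53, 51, 47, 44, 33, 23, 10, 5, 38, 39, 8, 29]
17 vs larger child 53 at index 2, swap → [53, 17, 51, 47, 44, 33, 23, 10, 5, 38, 39, 8, 29]
17 vs larger child 47 at index 4, swap → [53, 47, 51, 17, 44, 33, 23, 10, 5, 38, 39, 8, 29]
resulting array: [53, 47, 51, 17, 44, 33, 23, 10, 5, 38, 39, 8, 29]

12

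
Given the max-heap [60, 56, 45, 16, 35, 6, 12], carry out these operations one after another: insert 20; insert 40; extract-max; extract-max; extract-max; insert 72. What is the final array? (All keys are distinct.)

insert 20:
  append 20 at index 7 → [60, 56, 45, 16, 35, 6, 12, 20]
  20 > parent 16 at index 3, swap → [60, 56, 45, 20, 35, 6, 12, 16]
insert 40:
  append 40 at index 8 → [60, 56, 45, 20, 35, 6, 12, 16, 40]
  40 > parent 20 at index 3, swap → [60, 56, 45, 40, 35, 6, 12, 16, 20]
extract-max → returns 60:
  remove root 60; move last element 20 to root → [20, 56, 45, 40, 35, 6, 12, 16]
  20 vs larger child 56 at index 1, swap → [56, 20, 45, 40, 35, 6, 12, 16]
  20 vs larger child 40 at index 3, swap → [56, 40, 45, 20, 35, 6, 12, 16]
extract-max → returns 56:
  remove root 56; move last element 16 to root → [16, 40, 45, 20, 35, 6, 12]
  16 vs larger child 45 at index 2, swap → [45, 40, 16, 20, 35, 6, 12]
extract-max → returns 45:
  remove root 45; move last element 12 to root → [12, 40, 16, 20, 35, 6]
  12 vs larger child 40 at index 1, swap → [40, 12, 16, 20, 35, 6]
  12 vs larger child 35 at index 4, swap → [40, 35, 16, 20, 12, 6]
insert 72:
  append 72 at index 6 → [40, 35, 16, 20, 12, 6, 72]
  72 > parent 16 at index 2, swap → [40, 35, 72, 20, 12, 6, 16]
  72 > parent 40 at index 0, swap → [72, 35, 40, 20, 12, 6, 16]

[72, 35, 40, 20, 12, 6, 16]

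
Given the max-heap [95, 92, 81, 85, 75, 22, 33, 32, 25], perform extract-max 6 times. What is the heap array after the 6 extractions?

extract-max #1 returns 95:
  remove root 95; move last element 25 to root → [25, 92, 81, 85, 75, 22, 33, 32]
  25 vs larger child 92 at index 1, swap → [92, 25, 81, 85, 75, 22, 33, 32]
  25 vs larger child 85 at index 3, swap → [92, 85, 81, 25, 75, 22, 33, 32]
  25 vs only child 32 at index 7, swap → [92, 85, 81, 32, 75, 22, 33, 25]
extract-max #2 returns 92:
  remove root 92; move last element 25 to root → [25, 85, 81, 32, 75, 22, 33]
  25 vs larger child 85 at index 1, swap → [85, 25, 81, 32, 75, 22, 33]
  25 vs larger child 75 at index 4, swap → [85, 75, 81, 32, 25, 22, 33]
extract-max #3 returns 85:
  remove root 85; move last element 33 to root → [33, 75, 81, 32, 25, 22]
  33 vs larger child 81 at index 2, swap → [81, 75, 33, 32, 25, 22]
extract-max #4 returns 81:
  remove root 81; move last element 22 to root → [22, 75, 33, 32, 25]
  22 vs larger child 75 at index 1, swap → [75, 22, 33, 32, 25]
  22 vs larger child 32 at index 3, swap → [75, 32, 33, 22, 25]
extract-max #5 returns 75:
  remove root 75; move last element 25 to root → [25, 32, 33, 22]
  25 vs larger child 33 at index 2, swap → [33, 32, 25, 22]
extract-max #6 returns 33:
  remove root 33; move last element 22 to root → [22, 32, 25]
  22 vs larger child 32 at index 1, swap → [32, 22, 25]

[32, 22, 25]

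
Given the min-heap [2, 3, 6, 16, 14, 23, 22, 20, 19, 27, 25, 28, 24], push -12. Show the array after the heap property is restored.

[-12, 3, 2, 16, 14, 23, 6, 20, 19, 27, 25, 28, 24, 22]

append -12 at index 13 → [2, 3, 6, 16, 14, 23, 22, 20, 19, 27, 25, 28, 24, -12]
-12 < parent 22 at index 6, swap → [2, 3, 6, 16, 14, 23, -12, 20, 19, 27, 25, 28, 24, 22]
-12 < parent 6 at index 2, swap → [2, 3, -12, 16, 14, 23, 6, 20, 19, 27, 25, 28, 24, 22]
-12 < parent 2 at index 0, swap → [-12, 3, 2, 16, 14, 23, 6, 20, 19, 27, 25, 28, 24, 22]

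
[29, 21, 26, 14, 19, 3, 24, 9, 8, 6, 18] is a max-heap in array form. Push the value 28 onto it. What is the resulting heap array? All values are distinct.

append 28 at index 11 → [29, 21, 26, 14, 19, 3, 24, 9, 8, 6, 18, 28]
28 > parent 3 at index 5, swap → [29, 21, 26, 14, 19, 28, 24, 9, 8, 6, 18, 3]
28 > parent 26 at index 2, swap → [29, 21, 28, 14, 19, 26, 24, 9, 8, 6, 18, 3]

[29, 21, 28, 14, 19, 26, 24, 9, 8, 6, 18, 3]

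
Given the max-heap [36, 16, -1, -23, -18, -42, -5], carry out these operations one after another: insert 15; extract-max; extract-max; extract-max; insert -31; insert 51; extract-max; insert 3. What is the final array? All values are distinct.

insert 15:
  append 15 at index 7 → [36, 16, -1, -23, -18, -42, -5, 15]
  15 > parent -23 at index 3, swap → [36, 16, -1, 15, -18, -42, -5, -23]
extract-max → returns 36:
  remove root 36; move last element -23 to root → [-23, 16, -1, 15, -18, -42, -5]
  -23 vs larger child 16 at index 1, swap → [16, -23, -1, 15, -18, -42, -5]
  -23 vs larger child 15 at index 3, swap → [16, 15, -1, -23, -18, -42, -5]
extract-max → returns 16:
  remove root 16; move last element -5 to root → [-5, 15, -1, -23, -18, -42]
  -5 vs larger child 15 at index 1, swap → [15, -5, -1, -23, -18, -42]
extract-max → returns 15:
  remove root 15; move last element -42 to root → [-42, -5, -1, -23, -18]
  -42 vs larger child -1 at index 2, swap → [-1, -5, -42, -23, -18]
insert -31:
  append -31 at index 5 → [-1, -5, -42, -23, -18, -31]
  -31 > parent -42 at index 2, swap → [-1, -5, -31, -23, -18, -42]
insert 51:
  append 51 at index 6 → [-1, -5, -31, -23, -18, -42, 51]
  51 > parent -31 at index 2, swap → [-1, -5, 51, -23, -18, -42, -31]
  51 > parent -1 at index 0, swap → [51, -5, -1, -23, -18, -42, -31]
extract-max → returns 51:
  remove root 51; move last element -31 to root → [-31, -5, -1, -23, -18, -42]
  -31 vs larger child -1 at index 2, swap → [-1, -5, -31, -23, -18, -42]
insert 3:
  append 3 at index 6 → [-1, -5, -31, -23, -18, -42, 3]
  3 > parent -31 at index 2, swap → [-1, -5, 3, -23, -18, -42, -31]
  3 > parent -1 at index 0, swap → [3, -5, -1, -23, -18, -42, -31]

[3, -5, -1, -23, -18, -42, -31]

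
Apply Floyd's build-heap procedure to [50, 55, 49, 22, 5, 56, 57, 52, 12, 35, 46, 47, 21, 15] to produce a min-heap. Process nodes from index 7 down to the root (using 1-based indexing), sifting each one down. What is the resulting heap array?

sift down from index 7:
  57 vs only child 15 at index 14, swap → [50, 55, 49, 22, 5, 56, 15, 52, 12, 35, 46, 47, 21, 57]
sift down from index 6:
  56 vs smaller child 21 at index 13, swap → [50, 55, 49, 22, 5, 21, 15, 52, 12, 35, 46, 47, 56, 57]
sift down from index 5: already satisfies heap property
sift down from index 4:
  22 vs smaller child 12 at index 9, swap → [50, 55, 49, 12, 5, 21, 15, 52, 22, 35, 46, 47, 56, 57]
sift down from index 3:
  49 vs smaller child 15 at index 7, swap → [50, 55, 15, 12, 5, 21, 49, 52, 22, 35, 46, 47, 56, 57]
sift down from index 2:
  55 vs smaller child 5 at index 5, swap → [50, 5, 15, 12, 55, 21, 49, 52, 22, 35, 46, 47, 56, 57]
  55 vs smaller child 35 at index 10, swap → [50, 5, 15, 12, 35, 21, 49, 52, 22, 55, 46, 47, 56, 57]
sift down from index 1:
  50 vs smaller child 5 at index 2, swap → [5, 50, 15, 12, 35, 21, 49, 52, 22, 55, 46, 47, 56, 57]
  50 vs smaller child 12 at index 4, swap → [5, 12, 15, 50, 35, 21, 49, 52, 22, 55, 46, 47, 56, 57]
  50 vs smaller child 22 at index 9, swap → [5, 12, 15, 22, 35, 21, 49, 52, 50, 55, 46, 47, 56, 57]

[5, 12, 15, 22, 35, 21, 49, 52, 50, 55, 46, 47, 56, 57]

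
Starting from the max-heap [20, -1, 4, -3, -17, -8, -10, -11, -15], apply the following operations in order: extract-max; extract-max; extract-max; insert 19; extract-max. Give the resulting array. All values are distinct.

extract-max → returns 20:
  remove root 20; move last element -15 to root → [-15, -1, 4, -3, -17, -8, -10, -11]
  -15 vs larger child 4 at index 2, swap → [4, -1, -15, -3, -17, -8, -10, -11]
  -15 vs larger child -8 at index 5, swap → [4, -1, -8, -3, -17, -15, -10, -11]
extract-max → returns 4:
  remove root 4; move last element -11 to root → [-11, -1, -8, -3, -17, -15, -10]
  -11 vs larger child -1 at index 1, swap → [-1, -11, -8, -3, -17, -15, -10]
  -11 vs larger child -3 at index 3, swap → [-1, -3, -8, -11, -17, -15, -10]
extract-max → returns -1:
  remove root -1; move last element -10 to root → [-10, -3, -8, -11, -17, -15]
  -10 vs larger child -3 at index 1, swap → [-3, -10, -8, -11, -17, -15]
insert 19:
  append 19 at index 6 → [-3, -10, -8, -11, -17, -15, 19]
  19 > parent -8 at index 2, swap → [-3, -10, 19, -11, -17, -15, -8]
  19 > parent -3 at index 0, swap → [19, -10, -3, -11, -17, -15, -8]
extract-max → returns 19:
  remove root 19; move last element -8 to root → [-8, -10, -3, -11, -17, -15]
  -8 vs larger child -3 at index 2, swap → [-3, -10, -8, -11, -17, -15]

[-3, -10, -8, -11, -17, -15]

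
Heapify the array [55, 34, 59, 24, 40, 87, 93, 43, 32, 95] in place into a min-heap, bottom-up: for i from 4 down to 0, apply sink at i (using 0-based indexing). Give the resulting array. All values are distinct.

sift down from index 4: already satisfies heap property
sift down from index 3: already satisfies heap property
sift down from index 2: already satisfies heap property
sift down from index 1:
  34 vs smaller child 24 at index 3, swap → [55, 24, 59, 34, 40, 87, 93, 43, 32, 95]
  34 vs smaller child 32 at index 8, swap → [55, 24, 59, 32, 40, 87, 93, 43, 34, 95]
sift down from index 0:
  55 vs smaller child 24 at index 1, swap → [24, 55, 59, 32, 40, 87, 93, 43, 34, 95]
  55 vs smaller child 32 at index 3, swap → [24, 32, 59, 55, 40, 87, 93, 43, 34, 95]
  55 vs smaller child 34 at index 8, swap → [24, 32, 59, 34, 40, 87, 93, 43, 55, 95]

[24, 32, 59, 34, 40, 87, 93, 43, 55, 95]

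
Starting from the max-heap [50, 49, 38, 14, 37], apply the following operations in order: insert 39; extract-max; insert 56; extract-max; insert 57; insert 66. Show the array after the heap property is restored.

[66, 38, 57, 14, 37, 39, 49]

insert 39:
  append 39 at index 5 → [50, 49, 38, 14, 37, 39]
  39 > parent 38 at index 2, swap → [50, 49, 39, 14, 37, 38]
extract-max → returns 50:
  remove root 50; move last element 38 to root → [38, 49, 39, 14, 37]
  38 vs larger child 49 at index 1, swap → [49, 38, 39, 14, 37]
insert 56:
  append 56 at index 5 → [49, 38, 39, 14, 37, 56]
  56 > parent 39 at index 2, swap → [49, 38, 56, 14, 37, 39]
  56 > parent 49 at index 0, swap → [56, 38, 49, 14, 37, 39]
extract-max → returns 56:
  remove root 56; move last element 39 to root → [39, 38, 49, 14, 37]
  39 vs larger child 49 at index 2, swap → [49, 38, 39, 14, 37]
insert 57:
  append 57 at index 5 → [49, 38, 39, 14, 37, 57]
  57 > parent 39 at index 2, swap → [49, 38, 57, 14, 37, 39]
  57 > parent 49 at index 0, swap → [57, 38, 49, 14, 37, 39]
insert 66:
  append 66 at index 6 → [57, 38, 49, 14, 37, 39, 66]
  66 > parent 49 at index 2, swap → [57, 38, 66, 14, 37, 39, 49]
  66 > parent 57 at index 0, swap → [66, 38, 57, 14, 37, 39, 49]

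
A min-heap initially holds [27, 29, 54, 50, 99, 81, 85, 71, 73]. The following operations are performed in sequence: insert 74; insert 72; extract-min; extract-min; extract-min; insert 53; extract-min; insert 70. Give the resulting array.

[54, 70, 81, 71, 72, 99, 85, 74, 73]

insert 74:
  append 74 at index 9 → [27, 29, 54, 50, 99, 81, 85, 71, 73, 74]
  74 < parent 99 at index 4, swap → [27, 29, 54, 50, 74, 81, 85, 71, 73, 99]
insert 72:
  append 72 at index 10 → [27, 29, 54, 50, 74, 81, 85, 71, 73, 99, 72]
  72 < parent 74 at index 4, swap → [27, 29, 54, 50, 72, 81, 85, 71, 73, 99, 74]
extract-min → returns 27:
  remove root 27; move last element 74 to root → [74, 29, 54, 50, 72, 81, 85, 71, 73, 99]
  74 vs smaller child 29 at index 1, swap → [29, 74, 54, 50, 72, 81, 85, 71, 73, 99]
  74 vs smaller child 50 at index 3, swap → [29, 50, 54, 74, 72, 81, 85, 71, 73, 99]
  74 vs smaller child 71 at index 7, swap → [29, 50, 54, 71, 72, 81, 85, 74, 73, 99]
extract-min → returns 29:
  remove root 29; move last element 99 to root → [99, 50, 54, 71, 72, 81, 85, 74, 73]
  99 vs smaller child 50 at index 1, swap → [50, 99, 54, 71, 72, 81, 85, 74, 73]
  99 vs smaller child 71 at index 3, swap → [50, 71, 54, 99, 72, 81, 85, 74, 73]
  99 vs smaller child 73 at index 8, swap → [50, 71, 54, 73, 72, 81, 85, 74, 99]
extract-min → returns 50:
  remove root 50; move last element 99 to root → [99, 71, 54, 73, 72, 81, 85, 74]
  99 vs smaller child 54 at index 2, swap → [54, 71, 99, 73, 72, 81, 85, 74]
  99 vs smaller child 81 at index 5, swap → [54, 71, 81, 73, 72, 99, 85, 74]
insert 53:
  append 53 at index 8 → [54, 71, 81, 73, 72, 99, 85, 74, 53]
  53 < parent 73 at index 3, swap → [54, 71, 81, 53, 72, 99, 85, 74, 73]
  53 < parent 71 at index 1, swap → [54, 53, 81, 71, 72, 99, 85, 74, 73]
  53 < parent 54 at index 0, swap → [53, 54, 81, 71, 72, 99, 85, 74, 73]
extract-min → returns 53:
  remove root 53; move last element 73 to root → [73, 54, 81, 71, 72, 99, 85, 74]
  73 vs smaller child 54 at index 1, swap → [54, 73, 81, 71, 72, 99, 85, 74]
  73 vs smaller child 71 at index 3, swap → [54, 71, 81, 73, 72, 99, 85, 74]
insert 70:
  append 70 at index 8 → [54, 71, 81, 73, 72, 99, 85, 74, 70]
  70 < parent 73 at index 3, swap → [54, 71, 81, 70, 72, 99, 85, 74, 73]
  70 < parent 71 at index 1, swap → [54, 70, 81, 71, 72, 99, 85, 74, 73]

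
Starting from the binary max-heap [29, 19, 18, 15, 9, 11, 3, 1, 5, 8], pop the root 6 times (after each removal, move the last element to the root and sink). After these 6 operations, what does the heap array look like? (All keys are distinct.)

[8, 3, 5, 1]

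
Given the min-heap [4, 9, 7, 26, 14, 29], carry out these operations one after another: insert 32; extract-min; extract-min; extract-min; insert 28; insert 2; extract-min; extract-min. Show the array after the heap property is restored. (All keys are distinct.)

insert 32:
  append 32 at index 6 → [4, 9, 7, 26, 14, 29, 32] (no swap needed)
extract-min → returns 4:
  remove root 4; move last element 32 to root → [32, 9, 7, 26, 14, 29]
  32 vs smaller child 7 at index 2, swap → [7, 9, 32, 26, 14, 29]
  32 vs only child 29 at index 5, swap → [7, 9, 29, 26, 14, 32]
extract-min → returns 7:
  remove root 7; move last element 32 to root → [32, 9, 29, 26, 14]
  32 vs smaller child 9 at index 1, swap → [9, 32, 29, 26, 14]
  32 vs smaller child 14 at index 4, swap → [9, 14, 29, 26, 32]
extract-min → returns 9:
  remove root 9; move last element 32 to root → [32, 14, 29, 26]
  32 vs smaller child 14 at index 1, swap → [14, 32, 29, 26]
  32 vs only child 26 at index 3, swap → [14, 26, 29, 32]
insert 28:
  append 28 at index 4 → [14, 26, 29, 32, 28] (no swap needed)
insert 2:
  append 2 at index 5 → [14, 26, 29, 32, 28, 2]
  2 < parent 29 at index 2, swap → [14, 26, 2, 32, 28, 29]
  2 < parent 14 at index 0, swap → [2, 26, 14, 32, 28, 29]
extract-min → returns 2:
  remove root 2; move last element 29 to root → [29, 26, 14, 32, 28]
  29 vs smaller child 14 at index 2, swap → [14, 26, 29, 32, 28]
extract-min → returns 14:
  remove root 14; move last element 28 to root → [28, 26, 29, 32]
  28 vs smaller child 26 at index 1, swap → [26, 28, 29, 32]

[26, 28, 29, 32]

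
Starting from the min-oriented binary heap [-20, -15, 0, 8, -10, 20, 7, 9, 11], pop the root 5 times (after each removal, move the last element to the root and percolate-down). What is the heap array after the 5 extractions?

extract-min #1 returns -20:
  remove root -20; move last element 11 to root → [11, -15, 0, 8, -10, 20, 7, 9]
  11 vs smaller child -15 at index 1, swap → [-15, 11, 0, 8, -10, 20, 7, 9]
  11 vs smaller child -10 at index 4, swap → [-15, -10, 0, 8, 11, 20, 7, 9]
extract-min #2 returns -15:
  remove root -15; move last element 9 to root → [9, -10, 0, 8, 11, 20, 7]
  9 vs smaller child -10 at index 1, swap → [-10, 9, 0, 8, 11, 20, 7]
  9 vs smaller child 8 at index 3, swap → [-10, 8, 0, 9, 11, 20, 7]
extract-min #3 returns -10:
  remove root -10; move last element 7 to root → [7, 8, 0, 9, 11, 20]
  7 vs smaller child 0 at index 2, swap → [0, 8, 7, 9, 11, 20]
extract-min #4 returns 0:
  remove root 0; move last element 20 to root → [20, 8, 7, 9, 11]
  20 vs smaller child 7 at index 2, swap → [7, 8, 20, 9, 11]
extract-min #5 returns 7:
  remove root 7; move last element 11 to root → [11, 8, 20, 9]
  11 vs smaller child 8 at index 1, swap → [8, 11, 20, 9]
  11 vs only child 9 at index 3, swap → [8, 9, 20, 11]

[8, 9, 20, 11]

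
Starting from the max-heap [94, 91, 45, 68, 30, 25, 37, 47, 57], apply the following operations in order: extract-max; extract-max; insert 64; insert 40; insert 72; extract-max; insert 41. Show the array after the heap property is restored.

extract-max → returns 94:
  remove root 94; move last element 57 to root → [57, 91, 45, 68, 30, 25, 37, 47]
  57 vs larger child 91 at index 1, swap → [91, 57, 45, 68, 30, 25, 37, 47]
  57 vs larger child 68 at index 3, swap → [91, 68, 45, 57, 30, 25, 37, 47]
extract-max → returns 91:
  remove root 91; move last element 47 to root → [47, 68, 45, 57, 30, 25, 37]
  47 vs larger child 68 at index 1, swap → [68, 47, 45, 57, 30, 25, 37]
  47 vs larger child 57 at index 3, swap → [68, 57, 45, 47, 30, 25, 37]
insert 64:
  append 64 at index 7 → [68, 57, 45, 47, 30, 25, 37, 64]
  64 > parent 47 at index 3, swap → [68, 57, 45, 64, 30, 25, 37, 47]
  64 > parent 57 at index 1, swap → [68, 64, 45, 57, 30, 25, 37, 47]
insert 40:
  append 40 at index 8 → [68, 64, 45, 57, 30, 25, 37, 47, 40] (no swap needed)
insert 72:
  append 72 at index 9 → [68, 64, 45, 57, 30, 25, 37, 47, 40, 72]
  72 > parent 30 at index 4, swap → [68, 64, 45, 57, 72, 25, 37, 47, 40, 30]
  72 > parent 64 at index 1, swap → [68, 72, 45, 57, 64, 25, 37, 47, 40, 30]
  72 > parent 68 at index 0, swap → [72, 68, 45, 57, 64, 25, 37, 47, 40, 30]
extract-max → returns 72:
  remove root 72; move last element 30 to root → [30, 68, 45, 57, 64, 25, 37, 47, 40]
  30 vs larger child 68 at index 1, swap → [68, 30, 45, 57, 64, 25, 37, 47, 40]
  30 vs larger child 64 at index 4, swap → [68, 64, 45, 57, 30, 25, 37, 47, 40]
insert 41:
  append 41 at index 9 → [68, 64, 45, 57, 30, 25, 37, 47, 40, 41]
  41 > parent 30 at index 4, swap → [68, 64, 45, 57, 41, 25, 37, 47, 40, 30]

[68, 64, 45, 57, 41, 25, 37, 47, 40, 30]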